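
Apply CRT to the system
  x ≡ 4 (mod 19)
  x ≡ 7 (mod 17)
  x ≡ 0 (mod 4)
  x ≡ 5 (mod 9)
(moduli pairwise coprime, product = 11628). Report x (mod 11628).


Product of moduli M = 19 · 17 · 4 · 9 = 11628.
Merge one congruence at a time:
  Start: x ≡ 4 (mod 19).
  Combine with x ≡ 7 (mod 17); new modulus lcm = 323.
    Write x = 4 + 19·t and substitute into x ≡ 7 (mod 17): 19·t ≡ 7 − 4 = 3 (mod 17).
    Reduce coefficients mod 17: 2·t ≡ 3 (mod 17).
    The inverse of 2 mod 17 is 9 (since 2·9 = 18 = 1·17 + 1), so t ≡ 9·3 = 27 ≡ 10 (mod 17).
    Then x = 4 + 19·10 = 194, valid modulo lcm(19, 17) = 323: x ≡ 194 (mod 323).
  Combine with x ≡ 0 (mod 4); new modulus lcm = 1292.
    Write x = 194 + 323·t and substitute into x ≡ 0 (mod 4): 323·t ≡ 0 − 194 = -194 (mod 4).
    Reduce coefficients mod 4: 3·t ≡ 2 (mod 4).
    The inverse of 3 mod 4 is 3 (since 3·3 = 9 = 2·4 + 1), so t ≡ 3·2 = 6 ≡ 2 (mod 4).
    Then x = 194 + 323·2 = 840, valid modulo lcm(323, 4) = 1292: x ≡ 840 (mod 1292).
  Combine with x ≡ 5 (mod 9); new modulus lcm = 11628.
    Write x = 840 + 1292·t and substitute into x ≡ 5 (mod 9): 1292·t ≡ 5 − 840 = -835 (mod 9).
    Reduce coefficients mod 9: 5·t ≡ 2 (mod 9).
    The inverse of 5 mod 9 is 2 (since 5·2 = 10 = 1·9 + 1), so t ≡ 2·2 = 4 ≡ 4 (mod 9).
    Then x = 840 + 1292·4 = 6008, valid modulo lcm(1292, 9) = 11628: x ≡ 6008 (mod 11628).
Verify against each original: 6008 mod 19 = 4, 6008 mod 17 = 7, 6008 mod 4 = 0, 6008 mod 9 = 5.

x ≡ 6008 (mod 11628).


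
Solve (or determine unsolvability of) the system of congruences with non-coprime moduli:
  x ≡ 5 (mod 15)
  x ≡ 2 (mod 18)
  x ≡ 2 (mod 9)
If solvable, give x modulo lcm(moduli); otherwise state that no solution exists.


Moduli 15, 18, 9 are not pairwise coprime, so CRT works modulo lcm(m_i) when all pairwise compatibility conditions hold.
Pairwise compatibility: gcd(m_i, m_j) must divide a_i - a_j for every pair.
Merge one congruence at a time:
  Start: x ≡ 5 (mod 15).
  Combine with x ≡ 2 (mod 18): gcd(15, 18) = 3; 2 - 5 = -3, which IS divisible by 3, so compatible.
    Write x = 5 + 15·t and substitute into x ≡ 2 (mod 18): 15·t ≡ 2 − 5 = -3 (mod 18).
    Divide the congruence (and modulus) by g = 3: 5·t ≡ -1 (mod 6).
    Reduce coefficients mod 6: 5·t ≡ 5 (mod 6).
    The inverse of 5 mod 6 is 5 (since 5·5 = 25 = 4·6 + 1), so t ≡ 5·5 = 25 ≡ 1 (mod 6).
    Then x = 5 + 15·1 = 20, valid modulo lcm(15, 18) = 90: x ≡ 20 (mod 90).
  Combine with x ≡ 2 (mod 9): gcd(90, 9) = 9; 2 - 20 = -18, which IS divisible by 9, so compatible.
    Write x = 20 + 90·t and substitute into x ≡ 2 (mod 9): 90·t ≡ 2 − 20 = -18 (mod 9).
    Divide the congruence (and modulus) by g = 9: 10·t ≡ -2 (mod 1).
    Modulo 1 every t works; take t = 0.
    Then x = 20 + 90·0 = 20, valid modulo lcm(90, 9) = 90: x ≡ 20 (mod 90).
Verify: 20 mod 15 = 5, 20 mod 18 = 2, 20 mod 9 = 2.

x ≡ 20 (mod 90).


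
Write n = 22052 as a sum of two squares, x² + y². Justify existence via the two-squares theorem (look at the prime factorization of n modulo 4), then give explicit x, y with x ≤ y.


Step 1: Factor n = 22052 = 2^2 · 37 · 149.
Step 2: Check the mod-4 condition on each prime factor: 2 = 2 (special); 37 ≡ 1 (mod 4), exponent 1; 149 ≡ 1 (mod 4), exponent 1.
All primes ≡ 3 (mod 4) appear to even exponent (or don't appear), so by the two-squares theorem n IS expressible as a sum of two squares.
Step 3: Build a representation. Group n = k² · m with k = 2 and m = 37 · 149 = 5513 (a product of primes ≡ 1 (mod 4)); a representation of m scales to one of n via (k·x)² + (k·y)² = k²(x² + y²). Each prime p ≡ 1 (mod 4) is itself a sum of two squares; find a² by testing p − a² for a perfect square:
  37: 37 − 1² = 36 = 6² ⇒ 37 = 1² + 6².
  149: 149 − 1² = 148, 149 − 2² = 145, 149 − 3² = 140, 149 − 4² = 133, 149 − 5² = 124, 149 − 6² = 113, 149 − 7² = 100 = 10² ⇒ 149 = 7² + 10².
  Combine using the Brahmagupta–Fibonacci identity (a² + b²)(c² + d²) = (ac − bd)² + (ad + bc)² = (ac + bd)² + (ad − bc)²:
  37 · 149 = 5513: from (1² + 6²)(7² + 10²), take (1·7 − 6·10, 1·10 + 6·7) = (7 − 60, 10 + 42) = (-53, 52); dropping signs (only squares matter) gives (53, 52); check 53² + 52² = 2809 + 2704 = 5513 ✓.
  Scale by k = 2: (2·53, 2·52) = (106, 104).
Step 4: Order so x ≤ y and verify: 104² + 106² = 10816 + 11236 = 22052 = n. ✓

n = 22052 = 104² + 106² (one valid representation with x ≤ y).


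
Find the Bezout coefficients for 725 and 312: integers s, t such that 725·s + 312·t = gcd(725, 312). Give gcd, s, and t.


Euclidean algorithm on (725, 312) — divide until remainder is 0:
  725 = 2 · 312 + 101
  312 = 3 · 101 + 9
  101 = 11 · 9 + 2
  9 = 4 · 2 + 1
  2 = 2 · 1 + 0
gcd(725, 312) = 1.
Track Bezout coefficients alongside the remainders: start with r₀ = 725 = a·1 + b·0 (s = 1, t = 0) and r₁ = 312 = a·0 + b·1 (s = 0, t = 1); each new remainder r_{k+1} = r_{k-1} − q_k·r_k inherits s_{k+1} = s_{k-1} − q_k·s_k, t_{k+1} = t_{k-1} − q_k·t_k, so r_k = a·s_k + b·t_k at every step:
  q = 2: r = 101, s = 1 − 2·0 = 1, t = 0 − 2·1 = -2  (check: 725·1 + 312·(-2) = 101)
  q = 3: r = 9, s = 0 − 3·1 = -3, t = 1 − 3·(-2) = 7  (check: 725·(-3) + 312·7 = 9)
  q = 11: r = 2, s = 1 − 11·(-3) = 34, t = -2 − 11·7 = -79  (check: 725·34 + 312·(-79) = 2)
  q = 4: r = 1, s = -3 − 4·34 = -139, t = 7 − 4·(-79) = 323  (check: 725·(-139) + 312·323 = 1)
The row with r = 1 (the gcd) gives the Bezout coefficients s = -139, t = 323.
Result: 725 · (-139) + 312 · (323) = 1.

gcd(725, 312) = 1; s = -139, t = 323 (check: 725·(-139) + 312·323 = 1).


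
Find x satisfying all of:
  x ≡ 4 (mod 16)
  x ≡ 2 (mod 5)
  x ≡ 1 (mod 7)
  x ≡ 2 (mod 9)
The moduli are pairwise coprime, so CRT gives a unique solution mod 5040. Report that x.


Product of moduli M = 16 · 5 · 7 · 9 = 5040.
Merge one congruence at a time:
  Start: x ≡ 4 (mod 16).
  Combine with x ≡ 2 (mod 5); new modulus lcm = 80.
    Write x = 4 + 16·t and substitute into x ≡ 2 (mod 5): 16·t ≡ 2 − 4 = -2 (mod 5).
    Reduce coefficients mod 5: 1·t ≡ 3 (mod 5).
    So t ≡ 3 (mod 5).
    Then x = 4 + 16·3 = 52, valid modulo lcm(16, 5) = 80: x ≡ 52 (mod 80).
  Combine with x ≡ 1 (mod 7); new modulus lcm = 560.
    Write x = 52 + 80·t and substitute into x ≡ 1 (mod 7): 80·t ≡ 1 − 52 = -51 (mod 7).
    Reduce coefficients mod 7: 3·t ≡ 5 (mod 7).
    The inverse of 3 mod 7 is 5 (since 3·5 = 15 = 2·7 + 1), so t ≡ 5·5 = 25 ≡ 4 (mod 7).
    Then x = 52 + 80·4 = 372, valid modulo lcm(80, 7) = 560: x ≡ 372 (mod 560).
  Combine with x ≡ 2 (mod 9); new modulus lcm = 5040.
    Write x = 372 + 560·t and substitute into x ≡ 2 (mod 9): 560·t ≡ 2 − 372 = -370 (mod 9).
    Reduce coefficients mod 9: 2·t ≡ 8 (mod 9).
    The inverse of 2 mod 9 is 5 (since 2·5 = 10 = 1·9 + 1), so t ≡ 5·8 = 40 ≡ 4 (mod 9).
    Then x = 372 + 560·4 = 2612, valid modulo lcm(560, 9) = 5040: x ≡ 2612 (mod 5040).
Verify against each original: 2612 mod 16 = 4, 2612 mod 5 = 2, 2612 mod 7 = 1, 2612 mod 9 = 2.

x ≡ 2612 (mod 5040).


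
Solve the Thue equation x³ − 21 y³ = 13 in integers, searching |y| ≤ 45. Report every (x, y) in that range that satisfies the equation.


The equation is x³ - 21y³ = 13. For fixed y, x³ = 21·y³ + 13, so a solution requires the RHS to be a perfect cube.
Strategy: iterate y from -45 to 45, compute RHS = 21·y³ + 13, and check whether it is a (positive or negative) perfect cube.
Check small values of y:
  y = 0: RHS = 13 is not a perfect cube.
  y = 1: RHS = 34 is not a perfect cube.
  y = -1: RHS = -8 = (-2)³ ⇒ x = -2 works.
  y = 2: RHS = 181 is not a perfect cube.
  y = -2: RHS = -155 is not a perfect cube.
  y = 3: RHS = 580 is not a perfect cube.
  y = -3: RHS = -554 is not a perfect cube.
Continuing, at y = -4: RHS = -1331 = (-11)³ ⇒ x = -11 works.
Searching the remaining y in |y| ≤ 45 finds no further solutions.
Collected solutions: (-2, -1), (-11, -4).

Solutions (with |y| ≤ 45): (-2, -1), (-11, -4).


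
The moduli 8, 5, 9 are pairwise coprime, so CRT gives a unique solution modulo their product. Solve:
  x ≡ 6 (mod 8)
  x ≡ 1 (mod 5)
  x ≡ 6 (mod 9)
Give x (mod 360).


Moduli 8, 5, 9 are pairwise coprime; by CRT there is a unique solution modulo M = 8 · 5 · 9 = 360.
Solve pairwise, accumulating the modulus:
  Start with x ≡ 6 (mod 8).
  Combine with x ≡ 1 (mod 5): since gcd(8, 5) = 1, we get a unique residue mod 40.
    Write x = 6 + 8·t and substitute into x ≡ 1 (mod 5): 8·t ≡ 1 − 6 = -5 (mod 5).
    Reduce coefficients mod 5: 3·t ≡ 0 (mod 5).
    The inverse of 3 mod 5 is 2 (since 3·2 = 6 = 1·5 + 1), so t ≡ 2·0 = 0 ≡ 0 (mod 5).
    Then x = 6 + 8·0 = 6, valid modulo lcm(8, 5) = 40: x ≡ 6 (mod 40).
  Combine with x ≡ 6 (mod 9): since gcd(40, 9) = 1, we get a unique residue mod 360.
    Write x = 6 + 40·t and substitute into x ≡ 6 (mod 9): 40·t ≡ 6 − 6 = 0 (mod 9).
    Reduce coefficients mod 9: 4·t ≡ 0 (mod 9).
    The inverse of 4 mod 9 is 7 (since 4·7 = 28 = 3·9 + 1), so t ≡ 7·0 = 0 ≡ 0 (mod 9).
    Then x = 6 + 40·0 = 6, valid modulo lcm(40, 9) = 360: x ≡ 6 (mod 360).
Verify: 6 mod 8 = 6 ✓, 6 mod 5 = 1 ✓, 6 mod 9 = 6 ✓.

x ≡ 6 (mod 360).


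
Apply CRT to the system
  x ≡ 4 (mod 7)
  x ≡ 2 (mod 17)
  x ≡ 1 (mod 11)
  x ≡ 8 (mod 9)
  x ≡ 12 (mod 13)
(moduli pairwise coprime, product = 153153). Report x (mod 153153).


Product of moduli M = 7 · 17 · 11 · 9 · 13 = 153153.
Merge one congruence at a time:
  Start: x ≡ 4 (mod 7).
  Combine with x ≡ 2 (mod 17); new modulus lcm = 119.
    Write x = 4 + 7·t and substitute into x ≡ 2 (mod 17): 7·t ≡ 2 − 4 = -2 (mod 17).
    Reduce coefficients mod 17: 7·t ≡ 15 (mod 17).
    The inverse of 7 mod 17 is 5 (since 7·5 = 35 = 2·17 + 1), so t ≡ 5·15 = 75 ≡ 7 (mod 17).
    Then x = 4 + 7·7 = 53, valid modulo lcm(7, 17) = 119: x ≡ 53 (mod 119).
  Combine with x ≡ 1 (mod 11); new modulus lcm = 1309.
    Write x = 53 + 119·t and substitute into x ≡ 1 (mod 11): 119·t ≡ 1 − 53 = -52 (mod 11).
    Reduce coefficients mod 11: 9·t ≡ 3 (mod 11).
    The inverse of 9 mod 11 is 5 (since 9·5 = 45 = 4·11 + 1), so t ≡ 5·3 = 15 ≡ 4 (mod 11).
    Then x = 53 + 119·4 = 529, valid modulo lcm(119, 11) = 1309: x ≡ 529 (mod 1309).
  Combine with x ≡ 8 (mod 9); new modulus lcm = 11781.
    Write x = 529 + 1309·t and substitute into x ≡ 8 (mod 9): 1309·t ≡ 8 − 529 = -521 (mod 9).
    Reduce coefficients mod 9: 4·t ≡ 1 (mod 9).
    The inverse of 4 mod 9 is 7 (since 4·7 = 28 = 3·9 + 1), so t ≡ 7·1 = 7 ≡ 7 (mod 9).
    Then x = 529 + 1309·7 = 9692, valid modulo lcm(1309, 9) = 11781: x ≡ 9692 (mod 11781).
  Combine with x ≡ 12 (mod 13); new modulus lcm = 153153.
    Write x = 9692 + 11781·t and substitute into x ≡ 12 (mod 13): 11781·t ≡ 12 − 9692 = -9680 (mod 13).
    Reduce coefficients mod 13: 3·t ≡ 5 (mod 13).
    The inverse of 3 mod 13 is 9 (since 3·9 = 27 = 2·13 + 1), so t ≡ 9·5 = 45 ≡ 6 (mod 13).
    Then x = 9692 + 11781·6 = 80378, valid modulo lcm(11781, 13) = 153153: x ≡ 80378 (mod 153153).
Verify against each original: 80378 mod 7 = 4, 80378 mod 17 = 2, 80378 mod 11 = 1, 80378 mod 9 = 8, 80378 mod 13 = 12.

x ≡ 80378 (mod 153153).


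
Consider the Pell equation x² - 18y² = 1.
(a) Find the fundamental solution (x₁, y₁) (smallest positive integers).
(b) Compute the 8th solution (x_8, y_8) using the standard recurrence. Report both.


Step 1: Find the fundamental solution (x₁, y₁) of x² - 18y² = 1.
  Expand √18 as a continued fraction. a₀ = ⌊√18⌋ = 4; iterate m_{k+1} = d_k·a_k − m_k, d_{k+1} = (18 − m_{k+1}²)/d_k, a_{k+1} = ⌊(a₀ + m_{k+1})/d_{k+1}⌋ (starting m₀ = 0, d₀ = 1), with convergents p_k = a_k·p_{k-1} + p_{k-2}, q_k = a_k·q_{k-1} + q_{k-2} (p₋₁ = 1, q₋₁ = 0):
  k = 0: a₀ = 4; p₀/q₀ = 4/1; p₀² − 18·q₀² = 16 − 18 = -2.
  k = 1: m = 4, d = 2, a = ⌊(4 + 4)/2⌋ = 4; p/q = (4·4 + 1)/(4·1 + 0) = 17/4; p² − 18·q² = 289 − 288 = 1.
  The first convergent with p² − 18·q² = 1 gives the fundamental solution (x₁, y₁) = (17, 4).
Step 2: Apply the recurrence (x_{n+1}, y_{n+1}) = (x₁x_n + 18y₁y_n, x₁y_n + y₁x_n) repeatedly.
  From (x_1, y_1) = (17, 4): x_2 = 17·17 + 18·4·4 = 577; y_2 = 17·4 + 4·17 = 136.
  From (x_2, y_2) = (577, 136): x_3 = 17·577 + 18·4·136 = 19601; y_3 = 17·136 + 4·577 = 4620.
  From (x_3, y_3) = (19601, 4620): x_4 = 17·19601 + 18·4·4620 = 665857; y_4 = 17·4620 + 4·19601 = 156944.
  From (x_4, y_4) = (665857, 156944): x_5 = 17·665857 + 18·4·156944 = 22619537; y_5 = 17·156944 + 4·665857 = 5331476.
  From (x_5, y_5) = (22619537, 5331476): x_6 = 17·22619537 + 18·4·5331476 = 768398401; y_6 = 17·5331476 + 4·22619537 = 181113240.
  From (x_6, y_6) = (768398401, 181113240): x_7 = 17·768398401 + 18·4·181113240 = 26102926097; y_7 = 17·181113240 + 4·768398401 = 6152518684.
  From (x_7, y_7) = (26102926097, 6152518684): x_8 = 17·26102926097 + 18·4·6152518684 = 886731088897; y_8 = 17·6152518684 + 4·26102926097 = 209004522016.
Step 3: Verify x_8² - 18·y_8² = 786292024016459316676609 - 786292024016459316676608 = 1 (should be 1). ✓

(x_1, y_1) = (17, 4); (x_8, y_8) = (886731088897, 209004522016).


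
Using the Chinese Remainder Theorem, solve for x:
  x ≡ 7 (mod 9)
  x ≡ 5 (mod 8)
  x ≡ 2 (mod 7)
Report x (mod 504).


Moduli 9, 8, 7 are pairwise coprime; by CRT there is a unique solution modulo M = 9 · 8 · 7 = 504.
Solve pairwise, accumulating the modulus:
  Start with x ≡ 7 (mod 9).
  Combine with x ≡ 5 (mod 8): since gcd(9, 8) = 1, we get a unique residue mod 72.
    Write x = 7 + 9·t and substitute into x ≡ 5 (mod 8): 9·t ≡ 5 − 7 = -2 (mod 8).
    Reduce coefficients mod 8: 1·t ≡ 6 (mod 8).
    So t ≡ 6 (mod 8).
    Then x = 7 + 9·6 = 61, valid modulo lcm(9, 8) = 72: x ≡ 61 (mod 72).
  Combine with x ≡ 2 (mod 7): since gcd(72, 7) = 1, we get a unique residue mod 504.
    Write x = 61 + 72·t and substitute into x ≡ 2 (mod 7): 72·t ≡ 2 − 61 = -59 (mod 7).
    Reduce coefficients mod 7: 2·t ≡ 4 (mod 7).
    The inverse of 2 mod 7 is 4 (since 2·4 = 8 = 1·7 + 1), so t ≡ 4·4 = 16 ≡ 2 (mod 7).
    Then x = 61 + 72·2 = 205, valid modulo lcm(72, 7) = 504: x ≡ 205 (mod 504).
Verify: 205 mod 9 = 7 ✓, 205 mod 8 = 5 ✓, 205 mod 7 = 2 ✓.

x ≡ 205 (mod 504).


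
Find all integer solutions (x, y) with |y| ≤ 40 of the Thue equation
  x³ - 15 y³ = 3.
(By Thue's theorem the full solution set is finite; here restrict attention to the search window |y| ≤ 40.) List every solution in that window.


The equation is x³ - 15y³ = 3. For fixed y, x³ = 15·y³ + 3, so a solution requires the RHS to be a perfect cube.
Strategy: iterate y from -40 to 40, compute RHS = 15·y³ + 3, and check whether it is a (positive or negative) perfect cube.
Check small values of y:
  y = 0: RHS = 3 is not a perfect cube.
  y = 1: RHS = 18 is not a perfect cube.
  y = -1: RHS = -12 is not a perfect cube.
  y = 2: RHS = 123 is not a perfect cube.
  y = -2: RHS = -117 is not a perfect cube.
  y = 3: RHS = 408 is not a perfect cube.
  y = -3: RHS = -402 is not a perfect cube.
Continuing the search up to |y| = 40 finds no solutions either.
No (x, y) in the scanned range satisfies the equation.

No integer solutions with |y| ≤ 40.


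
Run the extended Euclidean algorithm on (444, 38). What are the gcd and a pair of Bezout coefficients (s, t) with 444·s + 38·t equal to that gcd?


Euclidean algorithm on (444, 38) — divide until remainder is 0:
  444 = 11 · 38 + 26
  38 = 1 · 26 + 12
  26 = 2 · 12 + 2
  12 = 6 · 2 + 0
gcd(444, 38) = 2.
Track Bezout coefficients alongside the remainders: start with r₀ = 444 = a·1 + b·0 (s = 1, t = 0) and r₁ = 38 = a·0 + b·1 (s = 0, t = 1); each new remainder r_{k+1} = r_{k-1} − q_k·r_k inherits s_{k+1} = s_{k-1} − q_k·s_k, t_{k+1} = t_{k-1} − q_k·t_k, so r_k = a·s_k + b·t_k at every step:
  q = 11: r = 26, s = 1 − 11·0 = 1, t = 0 − 11·1 = -11  (check: 444·1 + 38·(-11) = 26)
  q = 1: r = 12, s = 0 − 1·1 = -1, t = 1 − 1·(-11) = 12  (check: 444·(-1) + 38·12 = 12)
  q = 2: r = 2, s = 1 − 2·(-1) = 3, t = -11 − 2·12 = -35  (check: 444·3 + 38·(-35) = 2)
The row with r = 2 (the gcd) gives the Bezout coefficients s = 3, t = -35.
Result: 444 · (3) + 38 · (-35) = 2.

gcd(444, 38) = 2; s = 3, t = -35 (check: 444·3 + 38·(-35) = 2).


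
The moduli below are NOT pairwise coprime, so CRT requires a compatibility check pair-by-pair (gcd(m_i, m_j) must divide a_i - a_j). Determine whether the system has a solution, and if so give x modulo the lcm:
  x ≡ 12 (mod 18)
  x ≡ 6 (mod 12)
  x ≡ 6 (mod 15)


Moduli 18, 12, 15 are not pairwise coprime, so CRT works modulo lcm(m_i) when all pairwise compatibility conditions hold.
Pairwise compatibility: gcd(m_i, m_j) must divide a_i - a_j for every pair.
Merge one congruence at a time:
  Start: x ≡ 12 (mod 18).
  Combine with x ≡ 6 (mod 12): gcd(18, 12) = 6; 6 - 12 = -6, which IS divisible by 6, so compatible.
    Write x = 12 + 18·t and substitute into x ≡ 6 (mod 12): 18·t ≡ 6 − 12 = -6 (mod 12).
    Divide the congruence (and modulus) by g = 6: 3·t ≡ -1 (mod 2).
    Reduce coefficients mod 2: 1·t ≡ 1 (mod 2).
    So t ≡ 1 (mod 2).
    Then x = 12 + 18·1 = 30, valid modulo lcm(18, 12) = 36: x ≡ 30 (mod 36).
  Combine with x ≡ 6 (mod 15): gcd(36, 15) = 3; 6 - 30 = -24, which IS divisible by 3, so compatible.
    Write x = 30 + 36·t and substitute into x ≡ 6 (mod 15): 36·t ≡ 6 − 30 = -24 (mod 15).
    Divide the congruence (and modulus) by g = 3: 12·t ≡ -8 (mod 5).
    Reduce coefficients mod 5: 2·t ≡ 2 (mod 5).
    The inverse of 2 mod 5 is 3 (since 2·3 = 6 = 1·5 + 1), so t ≡ 3·2 = 6 ≡ 1 (mod 5).
    Then x = 30 + 36·1 = 66, valid modulo lcm(36, 15) = 180: x ≡ 66 (mod 180).
Verify: 66 mod 18 = 12, 66 mod 12 = 6, 66 mod 15 = 6.

x ≡ 66 (mod 180).


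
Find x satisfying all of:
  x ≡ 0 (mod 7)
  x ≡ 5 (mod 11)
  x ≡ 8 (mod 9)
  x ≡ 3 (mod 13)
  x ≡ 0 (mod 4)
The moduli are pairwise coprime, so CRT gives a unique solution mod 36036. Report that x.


Product of moduli M = 7 · 11 · 9 · 13 · 4 = 36036.
Merge one congruence at a time:
  Start: x ≡ 0 (mod 7).
  Combine with x ≡ 5 (mod 11); new modulus lcm = 77.
    Write x = 0 + 7·t and substitute into x ≡ 5 (mod 11): 7·t ≡ 5 − 0 = 5 (mod 11).
    The inverse of 7 mod 11 is 8 (since 7·8 = 56 = 5·11 + 1), so t ≡ 8·5 = 40 ≡ 7 (mod 11).
    Then x = 0 + 7·7 = 49, valid modulo lcm(7, 11) = 77: x ≡ 49 (mod 77).
  Combine with x ≡ 8 (mod 9); new modulus lcm = 693.
    Write x = 49 + 77·t and substitute into x ≡ 8 (mod 9): 77·t ≡ 8 − 49 = -41 (mod 9).
    Reduce coefficients mod 9: 5·t ≡ 4 (mod 9).
    The inverse of 5 mod 9 is 2 (since 5·2 = 10 = 1·9 + 1), so t ≡ 2·4 = 8 ≡ 8 (mod 9).
    Then x = 49 + 77·8 = 665, valid modulo lcm(77, 9) = 693: x ≡ 665 (mod 693).
  Combine with x ≡ 3 (mod 13); new modulus lcm = 9009.
    Write x = 665 + 693·t and substitute into x ≡ 3 (mod 13): 693·t ≡ 3 − 665 = -662 (mod 13).
    Reduce coefficients mod 13: 4·t ≡ 1 (mod 13).
    The inverse of 4 mod 13 is 10 (since 4·10 = 40 = 3·13 + 1), so t ≡ 10·1 = 10 ≡ 10 (mod 13).
    Then x = 665 + 693·10 = 7595, valid modulo lcm(693, 13) = 9009: x ≡ 7595 (mod 9009).
  Combine with x ≡ 0 (mod 4); new modulus lcm = 36036.
    Write x = 7595 + 9009·t and substitute into x ≡ 0 (mod 4): 9009·t ≡ 0 − 7595 = -7595 (mod 4).
    Reduce coefficients mod 4: 1·t ≡ 1 (mod 4).
    So t ≡ 1 (mod 4).
    Then x = 7595 + 9009·1 = 16604, valid modulo lcm(9009, 4) = 36036: x ≡ 16604 (mod 36036).
Verify against each original: 16604 mod 7 = 0, 16604 mod 11 = 5, 16604 mod 9 = 8, 16604 mod 13 = 3, 16604 mod 4 = 0.

x ≡ 16604 (mod 36036).


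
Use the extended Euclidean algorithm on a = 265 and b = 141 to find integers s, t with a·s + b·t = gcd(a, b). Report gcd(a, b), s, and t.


Euclidean algorithm on (265, 141) — divide until remainder is 0:
  265 = 1 · 141 + 124
  141 = 1 · 124 + 17
  124 = 7 · 17 + 5
  17 = 3 · 5 + 2
  5 = 2 · 2 + 1
  2 = 2 · 1 + 0
gcd(265, 141) = 1.
Track Bezout coefficients alongside the remainders: start with r₀ = 265 = a·1 + b·0 (s = 1, t = 0) and r₁ = 141 = a·0 + b·1 (s = 0, t = 1); each new remainder r_{k+1} = r_{k-1} − q_k·r_k inherits s_{k+1} = s_{k-1} − q_k·s_k, t_{k+1} = t_{k-1} − q_k·t_k, so r_k = a·s_k + b·t_k at every step:
  q = 1: r = 124, s = 1 − 1·0 = 1, t = 0 − 1·1 = -1  (check: 265·1 + 141·(-1) = 124)
  q = 1: r = 17, s = 0 − 1·1 = -1, t = 1 − 1·(-1) = 2  (check: 265·(-1) + 141·2 = 17)
  q = 7: r = 5, s = 1 − 7·(-1) = 8, t = -1 − 7·2 = -15  (check: 265·8 + 141·(-15) = 5)
  q = 3: r = 2, s = -1 − 3·8 = -25, t = 2 − 3·(-15) = 47  (check: 265·(-25) + 141·47 = 2)
  q = 2: r = 1, s = 8 − 2·(-25) = 58, t = -15 − 2·47 = -109  (check: 265·58 + 141·(-109) = 1)
The row with r = 1 (the gcd) gives the Bezout coefficients s = 58, t = -109.
Result: 265 · (58) + 141 · (-109) = 1.

gcd(265, 141) = 1; s = 58, t = -109 (check: 265·58 + 141·(-109) = 1).


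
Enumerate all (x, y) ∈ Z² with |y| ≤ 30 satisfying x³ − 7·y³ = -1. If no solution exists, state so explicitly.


The equation is x³ - 7y³ = -1. For fixed y, x³ = 7·y³ − 1, so a solution requires the RHS to be a perfect cube.
Strategy: iterate y from -30 to 30, compute RHS = 7·y³ − 1, and check whether it is a (positive or negative) perfect cube.
Check small values of y:
  y = 0: RHS = -1 = (-1)³ ⇒ x = -1 works.
  y = 1: RHS = 6 is not a perfect cube.
  y = -1: RHS = -8 = (-2)³ ⇒ x = -2 works.
  y = 2: RHS = 55 is not a perfect cube.
  y = -2: RHS = -57 is not a perfect cube.
  y = 3: RHS = 188 is not a perfect cube.
  y = -3: RHS = -190 is not a perfect cube.
Continuing the search up to |y| = 30 finds no further solutions beyond those listed.
Collected solutions: (-1, 0), (-2, -1).

Solutions (with |y| ≤ 30): (-1, 0), (-2, -1).


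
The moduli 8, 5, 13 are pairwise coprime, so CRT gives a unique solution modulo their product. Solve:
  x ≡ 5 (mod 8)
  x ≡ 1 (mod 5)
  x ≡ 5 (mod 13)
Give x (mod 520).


Moduli 8, 5, 13 are pairwise coprime; by CRT there is a unique solution modulo M = 8 · 5 · 13 = 520.
Solve pairwise, accumulating the modulus:
  Start with x ≡ 5 (mod 8).
  Combine with x ≡ 1 (mod 5): since gcd(8, 5) = 1, we get a unique residue mod 40.
    Write x = 5 + 8·t and substitute into x ≡ 1 (mod 5): 8·t ≡ 1 − 5 = -4 (mod 5).
    Reduce coefficients mod 5: 3·t ≡ 1 (mod 5).
    The inverse of 3 mod 5 is 2 (since 3·2 = 6 = 1·5 + 1), so t ≡ 2·1 = 2 ≡ 2 (mod 5).
    Then x = 5 + 8·2 = 21, valid modulo lcm(8, 5) = 40: x ≡ 21 (mod 40).
  Combine with x ≡ 5 (mod 13): since gcd(40, 13) = 1, we get a unique residue mod 520.
    Write x = 21 + 40·t and substitute into x ≡ 5 (mod 13): 40·t ≡ 5 − 21 = -16 (mod 13).
    Reduce coefficients mod 13: 1·t ≡ 10 (mod 13).
    So t ≡ 10 (mod 13).
    Then x = 21 + 40·10 = 421, valid modulo lcm(40, 13) = 520: x ≡ 421 (mod 520).
Verify: 421 mod 8 = 5 ✓, 421 mod 5 = 1 ✓, 421 mod 13 = 5 ✓.

x ≡ 421 (mod 520).


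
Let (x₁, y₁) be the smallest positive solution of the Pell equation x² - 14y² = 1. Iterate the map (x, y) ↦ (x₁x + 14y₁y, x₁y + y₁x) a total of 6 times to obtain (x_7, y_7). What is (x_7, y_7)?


Step 1: Find the fundamental solution (x₁, y₁) of x² - 14y² = 1.
  Expand √14 as a continued fraction. a₀ = ⌊√14⌋ = 3; iterate m_{k+1} = d_k·a_k − m_k, d_{k+1} = (14 − m_{k+1}²)/d_k, a_{k+1} = ⌊(a₀ + m_{k+1})/d_{k+1}⌋ (starting m₀ = 0, d₀ = 1), with convergents p_k = a_k·p_{k-1} + p_{k-2}, q_k = a_k·q_{k-1} + q_{k-2} (p₋₁ = 1, q₋₁ = 0):
  k = 0: a₀ = 3; p₀/q₀ = 3/1; p₀² − 14·q₀² = 9 − 14 = -5.
  k = 1: m = 3, d = 5, a = ⌊(3 + 3)/5⌋ = 1; p/q = (1·3 + 1)/(1·1 + 0) = 4/1; p² − 14·q² = 16 − 14 = 2.
  k = 2: m = 2, d = 2, a = ⌊(3 + 2)/2⌋ = 2; p/q = (2·4 + 3)/(2·1 + 1) = 11/3; p² − 14·q² = 121 − 126 = -5.
  k = 3: m = 2, d = 5, a = ⌊(3 + 2)/5⌋ = 1; p/q = (1·11 + 4)/(1·3 + 1) = 15/4; p² − 14·q² = 225 − 224 = 1.
  The first convergent with p² − 14·q² = 1 gives the fundamental solution (x₁, y₁) = (15, 4).
Step 2: Apply the recurrence (x_{n+1}, y_{n+1}) = (x₁x_n + 14y₁y_n, x₁y_n + y₁x_n) repeatedly.
  From (x_1, y_1) = (15, 4): x_2 = 15·15 + 14·4·4 = 449; y_2 = 15·4 + 4·15 = 120.
  From (x_2, y_2) = (449, 120): x_3 = 15·449 + 14·4·120 = 13455; y_3 = 15·120 + 4·449 = 3596.
  From (x_3, y_3) = (13455, 3596): x_4 = 15·13455 + 14·4·3596 = 403201; y_4 = 15·3596 + 4·13455 = 107760.
  From (x_4, y_4) = (403201, 107760): x_5 = 15·403201 + 14·4·107760 = 12082575; y_5 = 15·107760 + 4·403201 = 3229204.
  From (x_5, y_5) = (12082575, 3229204): x_6 = 15·12082575 + 14·4·3229204 = 362074049; y_6 = 15·3229204 + 4·12082575 = 96768360.
  From (x_6, y_6) = (362074049, 96768360): x_7 = 15·362074049 + 14·4·96768360 = 10850138895; y_7 = 15·96768360 + 4·362074049 = 2899821596.
Step 3: Verify x_7² - 14·y_7² = 117725514040791821025 - 117725514040791821024 = 1 (should be 1). ✓

(x_1, y_1) = (15, 4); (x_7, y_7) = (10850138895, 2899821596).


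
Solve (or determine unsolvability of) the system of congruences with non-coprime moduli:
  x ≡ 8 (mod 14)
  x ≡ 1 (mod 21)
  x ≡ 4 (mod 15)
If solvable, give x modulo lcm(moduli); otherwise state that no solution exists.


Moduli 14, 21, 15 are not pairwise coprime, so CRT works modulo lcm(m_i) when all pairwise compatibility conditions hold.
Pairwise compatibility: gcd(m_i, m_j) must divide a_i - a_j for every pair.
Merge one congruence at a time:
  Start: x ≡ 8 (mod 14).
  Combine with x ≡ 1 (mod 21): gcd(14, 21) = 7; 1 - 8 = -7, which IS divisible by 7, so compatible.
    Write x = 8 + 14·t and substitute into x ≡ 1 (mod 21): 14·t ≡ 1 − 8 = -7 (mod 21).
    Divide the congruence (and modulus) by g = 7: 2·t ≡ -1 (mod 3).
    Reduce coefficients mod 3: 2·t ≡ 2 (mod 3).
    The inverse of 2 mod 3 is 2 (since 2·2 = 4 = 1·3 + 1), so t ≡ 2·2 = 4 ≡ 1 (mod 3).
    Then x = 8 + 14·1 = 22, valid modulo lcm(14, 21) = 42: x ≡ 22 (mod 42).
  Combine with x ≡ 4 (mod 15): gcd(42, 15) = 3; 4 - 22 = -18, which IS divisible by 3, so compatible.
    Write x = 22 + 42·t and substitute into x ≡ 4 (mod 15): 42·t ≡ 4 − 22 = -18 (mod 15).
    Divide the congruence (and modulus) by g = 3: 14·t ≡ -6 (mod 5).
    Reduce coefficients mod 5: 4·t ≡ 4 (mod 5).
    The inverse of 4 mod 5 is 4 (since 4·4 = 16 = 3·5 + 1), so t ≡ 4·4 = 16 ≡ 1 (mod 5).
    Then x = 22 + 42·1 = 64, valid modulo lcm(42, 15) = 210: x ≡ 64 (mod 210).
Verify: 64 mod 14 = 8, 64 mod 21 = 1, 64 mod 15 = 4.

x ≡ 64 (mod 210).


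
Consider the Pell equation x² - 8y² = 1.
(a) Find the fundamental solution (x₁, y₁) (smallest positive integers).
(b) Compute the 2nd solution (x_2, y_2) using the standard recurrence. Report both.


Step 1: Find the fundamental solution (x₁, y₁) of x² - 8y² = 1.
  Expand √8 as a continued fraction. a₀ = ⌊√8⌋ = 2; iterate m_{k+1} = d_k·a_k − m_k, d_{k+1} = (8 − m_{k+1}²)/d_k, a_{k+1} = ⌊(a₀ + m_{k+1})/d_{k+1}⌋ (starting m₀ = 0, d₀ = 1), with convergents p_k = a_k·p_{k-1} + p_{k-2}, q_k = a_k·q_{k-1} + q_{k-2} (p₋₁ = 1, q₋₁ = 0):
  k = 0: a₀ = 2; p₀/q₀ = 2/1; p₀² − 8·q₀² = 4 − 8 = -4.
  k = 1: m = 2, d = 4, a = ⌊(2 + 2)/4⌋ = 1; p/q = (1·2 + 1)/(1·1 + 0) = 3/1; p² − 8·q² = 9 − 8 = 1.
  The first convergent with p² − 8·q² = 1 gives the fundamental solution (x₁, y₁) = (3, 1).
Step 2: Apply the recurrence (x_{n+1}, y_{n+1}) = (x₁x_n + 8y₁y_n, x₁y_n + y₁x_n) repeatedly.
  From (x_1, y_1) = (3, 1): x_2 = 3·3 + 8·1·1 = 17; y_2 = 3·1 + 1·3 = 6.
Step 3: Verify x_2² - 8·y_2² = 289 - 288 = 1 (should be 1). ✓

(x_1, y_1) = (3, 1); (x_2, y_2) = (17, 6).


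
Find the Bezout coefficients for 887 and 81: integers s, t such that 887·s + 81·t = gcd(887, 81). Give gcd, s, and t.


Euclidean algorithm on (887, 81) — divide until remainder is 0:
  887 = 10 · 81 + 77
  81 = 1 · 77 + 4
  77 = 19 · 4 + 1
  4 = 4 · 1 + 0
gcd(887, 81) = 1.
Track Bezout coefficients alongside the remainders: start with r₀ = 887 = a·1 + b·0 (s = 1, t = 0) and r₁ = 81 = a·0 + b·1 (s = 0, t = 1); each new remainder r_{k+1} = r_{k-1} − q_k·r_k inherits s_{k+1} = s_{k-1} − q_k·s_k, t_{k+1} = t_{k-1} − q_k·t_k, so r_k = a·s_k + b·t_k at every step:
  q = 10: r = 77, s = 1 − 10·0 = 1, t = 0 − 10·1 = -10  (check: 887·1 + 81·(-10) = 77)
  q = 1: r = 4, s = 0 − 1·1 = -1, t = 1 − 1·(-10) = 11  (check: 887·(-1) + 81·11 = 4)
  q = 19: r = 1, s = 1 − 19·(-1) = 20, t = -10 − 19·11 = -219  (check: 887·20 + 81·(-219) = 1)
The row with r = 1 (the gcd) gives the Bezout coefficients s = 20, t = -219.
Result: 887 · (20) + 81 · (-219) = 1.

gcd(887, 81) = 1; s = 20, t = -219 (check: 887·20 + 81·(-219) = 1).


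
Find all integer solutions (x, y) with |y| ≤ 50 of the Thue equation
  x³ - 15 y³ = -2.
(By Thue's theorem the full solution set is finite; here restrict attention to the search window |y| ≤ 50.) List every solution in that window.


The equation is x³ - 15y³ = -2. For fixed y, x³ = 15·y³ − 2, so a solution requires the RHS to be a perfect cube.
Strategy: iterate y from -50 to 50, compute RHS = 15·y³ − 2, and check whether it is a (positive or negative) perfect cube.
Check small values of y:
  y = 0: RHS = -2 is not a perfect cube.
  y = 1: RHS = 13 is not a perfect cube.
  y = -1: RHS = -17 is not a perfect cube.
  y = 2: RHS = 118 is not a perfect cube.
  y = -2: RHS = -122 is not a perfect cube.
  y = 3: RHS = 403 is not a perfect cube.
  y = -3: RHS = -407 is not a perfect cube.
Continuing the search up to |y| = 50 finds no solutions either.
No (x, y) in the scanned range satisfies the equation.

No integer solutions with |y| ≤ 50.


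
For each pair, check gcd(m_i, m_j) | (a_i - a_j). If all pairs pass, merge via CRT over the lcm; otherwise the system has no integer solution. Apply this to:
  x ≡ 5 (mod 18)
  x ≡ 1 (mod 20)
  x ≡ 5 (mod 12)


Moduli 18, 20, 12 are not pairwise coprime, so CRT works modulo lcm(m_i) when all pairwise compatibility conditions hold.
Pairwise compatibility: gcd(m_i, m_j) must divide a_i - a_j for every pair.
Merge one congruence at a time:
  Start: x ≡ 5 (mod 18).
  Combine with x ≡ 1 (mod 20): gcd(18, 20) = 2; 1 - 5 = -4, which IS divisible by 2, so compatible.
    Write x = 5 + 18·t and substitute into x ≡ 1 (mod 20): 18·t ≡ 1 − 5 = -4 (mod 20).
    Divide the congruence (and modulus) by g = 2: 9·t ≡ -2 (mod 10).
    Reduce coefficients mod 10: 9·t ≡ 8 (mod 10).
    The inverse of 9 mod 10 is 9 (since 9·9 = 81 = 8·10 + 1), so t ≡ 9·8 = 72 ≡ 2 (mod 10).
    Then x = 5 + 18·2 = 41, valid modulo lcm(18, 20) = 180: x ≡ 41 (mod 180).
  Combine with x ≡ 5 (mod 12): gcd(180, 12) = 12; 5 - 41 = -36, which IS divisible by 12, so compatible.
    Write x = 41 + 180·t and substitute into x ≡ 5 (mod 12): 180·t ≡ 5 − 41 = -36 (mod 12).
    Divide the congruence (and modulus) by g = 12: 15·t ≡ -3 (mod 1).
    Modulo 1 every t works; take t = 0.
    Then x = 41 + 180·0 = 41, valid modulo lcm(180, 12) = 180: x ≡ 41 (mod 180).
Verify: 41 mod 18 = 5, 41 mod 20 = 1, 41 mod 12 = 5.

x ≡ 41 (mod 180).


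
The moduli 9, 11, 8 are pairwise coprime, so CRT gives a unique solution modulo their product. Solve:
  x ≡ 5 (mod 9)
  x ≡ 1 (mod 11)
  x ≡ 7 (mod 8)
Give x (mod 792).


Moduli 9, 11, 8 are pairwise coprime; by CRT there is a unique solution modulo M = 9 · 11 · 8 = 792.
Solve pairwise, accumulating the modulus:
  Start with x ≡ 5 (mod 9).
  Combine with x ≡ 1 (mod 11): since gcd(9, 11) = 1, we get a unique residue mod 99.
    Write x = 5 + 9·t and substitute into x ≡ 1 (mod 11): 9·t ≡ 1 − 5 = -4 (mod 11).
    Reduce coefficients mod 11: 9·t ≡ 7 (mod 11).
    The inverse of 9 mod 11 is 5 (since 9·5 = 45 = 4·11 + 1), so t ≡ 5·7 = 35 ≡ 2 (mod 11).
    Then x = 5 + 9·2 = 23, valid modulo lcm(9, 11) = 99: x ≡ 23 (mod 99).
  Combine with x ≡ 7 (mod 8): since gcd(99, 8) = 1, we get a unique residue mod 792.
    Write x = 23 + 99·t and substitute into x ≡ 7 (mod 8): 99·t ≡ 7 − 23 = -16 (mod 8).
    Reduce coefficients mod 8: 3·t ≡ 0 (mod 8).
    The inverse of 3 mod 8 is 3 (since 3·3 = 9 = 1·8 + 1), so t ≡ 3·0 = 0 ≡ 0 (mod 8).
    Then x = 23 + 99·0 = 23, valid modulo lcm(99, 8) = 792: x ≡ 23 (mod 792).
Verify: 23 mod 9 = 5 ✓, 23 mod 11 = 1 ✓, 23 mod 8 = 7 ✓.

x ≡ 23 (mod 792).


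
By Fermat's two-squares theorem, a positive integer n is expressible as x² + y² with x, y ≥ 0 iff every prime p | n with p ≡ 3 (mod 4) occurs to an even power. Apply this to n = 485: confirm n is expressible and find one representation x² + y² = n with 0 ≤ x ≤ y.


Step 1: Factor n = 485 = 5 · 97.
Step 2: Check the mod-4 condition on each prime factor: 5 ≡ 1 (mod 4), exponent 1; 97 ≡ 1 (mod 4), exponent 1.
All primes ≡ 3 (mod 4) appear to even exponent (or don't appear), so by the two-squares theorem n IS expressible as a sum of two squares.
Step 3: Build a representation. Here n = 5 · 97 is a product of primes ≡ 1 (mod 4). Each prime p ≡ 1 (mod 4) is itself a sum of two squares; find a² by testing p − a² for a perfect square:
  5: 5 − 1² = 4 = 2² ⇒ 5 = 1² + 2².
  97: 97 − 1² = 96, 97 − 2² = 93, 97 − 3² = 88, 97 − 4² = 81 = 9² ⇒ 97 = 4² + 9².
  Combine using the Brahmagupta–Fibonacci identity (a² + b²)(c² + d²) = (ac − bd)² + (ad + bc)² = (ac + bd)² + (ad − bc)²:
  5 · 97 = 485: from (1² + 2²)(4² + 9²), take (1·4 − 2·9, 1·9 + 2·4) = (4 − 18, 9 + 8) = (-14, 17); dropping signs (only squares matter) gives (14, 17); check 14² + 17² = 196 + 289 = 485 ✓.
Step 4: Order so x ≤ y and verify: 14² + 17² = 196 + 289 = 485 = n. ✓

n = 485 = 14² + 17² (one valid representation with x ≤ y).


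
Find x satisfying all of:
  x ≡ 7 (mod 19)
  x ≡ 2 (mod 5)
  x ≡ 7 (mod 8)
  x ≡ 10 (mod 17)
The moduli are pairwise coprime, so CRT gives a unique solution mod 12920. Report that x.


Product of moduli M = 19 · 5 · 8 · 17 = 12920.
Merge one congruence at a time:
  Start: x ≡ 7 (mod 19).
  Combine with x ≡ 2 (mod 5); new modulus lcm = 95.
    Write x = 7 + 19·t and substitute into x ≡ 2 (mod 5): 19·t ≡ 2 − 7 = -5 (mod 5).
    Reduce coefficients mod 5: 4·t ≡ 0 (mod 5).
    The inverse of 4 mod 5 is 4 (since 4·4 = 16 = 3·5 + 1), so t ≡ 4·0 = 0 ≡ 0 (mod 5).
    Then x = 7 + 19·0 = 7, valid modulo lcm(19, 5) = 95: x ≡ 7 (mod 95).
  Combine with x ≡ 7 (mod 8); new modulus lcm = 760.
    Write x = 7 + 95·t and substitute into x ≡ 7 (mod 8): 95·t ≡ 7 − 7 = 0 (mod 8).
    Reduce coefficients mod 8: 7·t ≡ 0 (mod 8).
    The inverse of 7 mod 8 is 7 (since 7·7 = 49 = 6·8 + 1), so t ≡ 7·0 = 0 ≡ 0 (mod 8).
    Then x = 7 + 95·0 = 7, valid modulo lcm(95, 8) = 760: x ≡ 7 (mod 760).
  Combine with x ≡ 10 (mod 17); new modulus lcm = 12920.
    Write x = 7 + 760·t and substitute into x ≡ 10 (mod 17): 760·t ≡ 10 − 7 = 3 (mod 17).
    Reduce coefficients mod 17: 12·t ≡ 3 (mod 17).
    The inverse of 12 mod 17 is 10 (since 12·10 = 120 = 7·17 + 1), so t ≡ 10·3 = 30 ≡ 13 (mod 17).
    Then x = 7 + 760·13 = 9887, valid modulo lcm(760, 17) = 12920: x ≡ 9887 (mod 12920).
Verify against each original: 9887 mod 19 = 7, 9887 mod 5 = 2, 9887 mod 8 = 7, 9887 mod 17 = 10.

x ≡ 9887 (mod 12920).


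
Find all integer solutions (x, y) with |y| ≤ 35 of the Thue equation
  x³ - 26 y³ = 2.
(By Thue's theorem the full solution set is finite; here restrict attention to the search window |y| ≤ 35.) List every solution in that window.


The equation is x³ - 26y³ = 2. For fixed y, x³ = 26·y³ + 2, so a solution requires the RHS to be a perfect cube.
Strategy: iterate y from -35 to 35, compute RHS = 26·y³ + 2, and check whether it is a (positive or negative) perfect cube.
Check small values of y:
  y = 0: RHS = 2 is not a perfect cube.
  y = 1: RHS = 28 is not a perfect cube.
  y = -1: RHS = -24 is not a perfect cube.
  y = 2: RHS = 210 is not a perfect cube.
  y = -2: RHS = -206 is not a perfect cube.
  y = 3: RHS = 704 is not a perfect cube.
  y = -3: RHS = -700 is not a perfect cube.
Continuing the search up to |y| = 35 finds no solutions either.
No (x, y) in the scanned range satisfies the equation.

No integer solutions with |y| ≤ 35.


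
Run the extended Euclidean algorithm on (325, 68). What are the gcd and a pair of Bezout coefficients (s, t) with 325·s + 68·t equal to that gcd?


Euclidean algorithm on (325, 68) — divide until remainder is 0:
  325 = 4 · 68 + 53
  68 = 1 · 53 + 15
  53 = 3 · 15 + 8
  15 = 1 · 8 + 7
  8 = 1 · 7 + 1
  7 = 7 · 1 + 0
gcd(325, 68) = 1.
Track Bezout coefficients alongside the remainders: start with r₀ = 325 = a·1 + b·0 (s = 1, t = 0) and r₁ = 68 = a·0 + b·1 (s = 0, t = 1); each new remainder r_{k+1} = r_{k-1} − q_k·r_k inherits s_{k+1} = s_{k-1} − q_k·s_k, t_{k+1} = t_{k-1} − q_k·t_k, so r_k = a·s_k + b·t_k at every step:
  q = 4: r = 53, s = 1 − 4·0 = 1, t = 0 − 4·1 = -4  (check: 325·1 + 68·(-4) = 53)
  q = 1: r = 15, s = 0 − 1·1 = -1, t = 1 − 1·(-4) = 5  (check: 325·(-1) + 68·5 = 15)
  q = 3: r = 8, s = 1 − 3·(-1) = 4, t = -4 − 3·5 = -19  (check: 325·4 + 68·(-19) = 8)
  q = 1: r = 7, s = -1 − 1·4 = -5, t = 5 − 1·(-19) = 24  (check: 325·(-5) + 68·24 = 7)
  q = 1: r = 1, s = 4 − 1·(-5) = 9, t = -19 − 1·24 = -43  (check: 325·9 + 68·(-43) = 1)
The row with r = 1 (the gcd) gives the Bezout coefficients s = 9, t = -43.
Result: 325 · (9) + 68 · (-43) = 1.

gcd(325, 68) = 1; s = 9, t = -43 (check: 325·9 + 68·(-43) = 1).


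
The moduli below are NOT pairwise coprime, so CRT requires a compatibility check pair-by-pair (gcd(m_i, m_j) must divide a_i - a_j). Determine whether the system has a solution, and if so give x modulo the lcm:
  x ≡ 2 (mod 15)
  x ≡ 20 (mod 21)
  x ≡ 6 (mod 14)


Moduli 15, 21, 14 are not pairwise coprime, so CRT works modulo lcm(m_i) when all pairwise compatibility conditions hold.
Pairwise compatibility: gcd(m_i, m_j) must divide a_i - a_j for every pair.
Merge one congruence at a time:
  Start: x ≡ 2 (mod 15).
  Combine with x ≡ 20 (mod 21): gcd(15, 21) = 3; 20 - 2 = 18, which IS divisible by 3, so compatible.
    Write x = 2 + 15·t and substitute into x ≡ 20 (mod 21): 15·t ≡ 20 − 2 = 18 (mod 21).
    Divide the congruence (and modulus) by g = 3: 5·t ≡ 6 (mod 7).
    The inverse of 5 mod 7 is 3 (since 5·3 = 15 = 2·7 + 1), so t ≡ 3·6 = 18 ≡ 4 (mod 7).
    Then x = 2 + 15·4 = 62, valid modulo lcm(15, 21) = 105: x ≡ 62 (mod 105).
  Combine with x ≡ 6 (mod 14): gcd(105, 14) = 7; 6 - 62 = -56, which IS divisible by 7, so compatible.
    Write x = 62 + 105·t and substitute into x ≡ 6 (mod 14): 105·t ≡ 6 − 62 = -56 (mod 14).
    Divide the congruence (and modulus) by g = 7: 15·t ≡ -8 (mod 2).
    Reduce coefficients mod 2: 1·t ≡ 0 (mod 2).
    So t ≡ 0 (mod 2).
    Then x = 62 + 105·0 = 62, valid modulo lcm(105, 14) = 210: x ≡ 62 (mod 210).
Verify: 62 mod 15 = 2, 62 mod 21 = 20, 62 mod 14 = 6.

x ≡ 62 (mod 210).


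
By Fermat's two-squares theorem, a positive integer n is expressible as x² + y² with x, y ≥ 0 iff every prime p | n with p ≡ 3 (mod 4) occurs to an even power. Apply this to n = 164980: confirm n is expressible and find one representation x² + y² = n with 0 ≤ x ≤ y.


Step 1: Factor n = 164980 = 2^2 · 5 · 73 · 113.
Step 2: Check the mod-4 condition on each prime factor: 2 = 2 (special); 5 ≡ 1 (mod 4), exponent 1; 73 ≡ 1 (mod 4), exponent 1; 113 ≡ 1 (mod 4), exponent 1.
All primes ≡ 3 (mod 4) appear to even exponent (or don't appear), so by the two-squares theorem n IS expressible as a sum of two squares.
Step 3: Build a representation. Group n = k² · m with k = 2 and m = 5 · 73 · 113 = 41245 (a product of primes ≡ 1 (mod 4)); a representation of m scales to one of n via (k·x)² + (k·y)² = k²(x² + y²). Each prime p ≡ 1 (mod 4) is itself a sum of two squares; find a² by testing p − a² for a perfect square:
  5: 5 − 1² = 4 = 2² ⇒ 5 = 1² + 2².
  73: 73 − 1² = 72, 73 − 2² = 69, 73 − 3² = 64 = 8² ⇒ 73 = 3² + 8².
  113: 113 − 1² = 112, 113 − 2² = 109, 113 − 3² = 104, 113 − 4² = 97, 113 − 5² = 88, 113 − 6² = 77, 113 − 7² = 64 = 8² ⇒ 113 = 7² + 8².
  Combine using the Brahmagupta–Fibonacci identity (a² + b²)(c² + d²) = (ac − bd)² + (ad + bc)² = (ac + bd)² + (ad − bc)²:
  5 · 73 = 365: from (1² + 2²)(3² + 8²), take (1·3 − 2·8, 1·8 + 2·3) = (3 − 16, 8 + 6) = (-13, 14); dropping signs (only squares matter) gives (13, 14); check 13² + 14² = 169 + 196 = 365 ✓.
  365 · 113 = 41245: from (13² + 14²)(7² + 8²), take (13·7 − 14·8, 13·8 + 14·7) = (91 − 112, 104 + 98) = (-21, 202); dropping signs (only squares matter) gives (21, 202); check 21² + 202² = 441 + 40804 = 41245 ✓.
  Scale by k = 2: (2·21, 2·202) = (42, 404).
Step 4: Order so x ≤ y and verify: 42² + 404² = 1764 + 163216 = 164980 = n. ✓

n = 164980 = 42² + 404² (one valid representation with x ≤ y).
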